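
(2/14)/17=1/119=0.01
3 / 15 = 1 / 5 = 0.20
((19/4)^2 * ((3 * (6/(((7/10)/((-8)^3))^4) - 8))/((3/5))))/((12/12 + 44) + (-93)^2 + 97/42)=558173949785559717/25055807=22277228978.72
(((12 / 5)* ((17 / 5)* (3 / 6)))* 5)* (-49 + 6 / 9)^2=142970 / 3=47656.67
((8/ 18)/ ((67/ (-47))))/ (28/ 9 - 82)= 94/ 23785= 0.00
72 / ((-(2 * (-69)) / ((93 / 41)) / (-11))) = -12276 / 943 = -13.02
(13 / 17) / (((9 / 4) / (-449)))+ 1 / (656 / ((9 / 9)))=-152.60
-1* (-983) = 983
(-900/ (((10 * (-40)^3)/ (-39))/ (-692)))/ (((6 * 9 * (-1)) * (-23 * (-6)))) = -2249/ 441600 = -0.01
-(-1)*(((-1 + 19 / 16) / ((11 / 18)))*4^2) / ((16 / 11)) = 27 / 8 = 3.38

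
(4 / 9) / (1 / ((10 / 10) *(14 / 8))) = 7 / 9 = 0.78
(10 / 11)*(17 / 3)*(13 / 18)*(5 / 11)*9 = 5525 / 363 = 15.22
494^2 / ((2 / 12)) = 1464216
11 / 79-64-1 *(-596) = 42039 / 79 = 532.14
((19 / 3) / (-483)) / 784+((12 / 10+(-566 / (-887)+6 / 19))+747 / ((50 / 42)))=301362885618841 / 478631941200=629.63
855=855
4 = 4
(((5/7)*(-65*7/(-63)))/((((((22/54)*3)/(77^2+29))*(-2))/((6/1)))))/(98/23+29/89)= -16447.99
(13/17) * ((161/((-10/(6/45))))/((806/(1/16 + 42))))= -108353/1264800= -0.09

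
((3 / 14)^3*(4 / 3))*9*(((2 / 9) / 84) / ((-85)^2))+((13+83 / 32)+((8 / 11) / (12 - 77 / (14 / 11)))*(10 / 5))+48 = 37649046734833 / 592303650400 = 63.56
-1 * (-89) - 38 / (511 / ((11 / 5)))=226977 / 2555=88.84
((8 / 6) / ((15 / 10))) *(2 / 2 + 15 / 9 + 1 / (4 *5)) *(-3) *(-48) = 347.73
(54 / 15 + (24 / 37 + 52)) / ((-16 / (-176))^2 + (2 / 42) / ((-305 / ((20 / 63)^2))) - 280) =-6401760471414 / 31866367791535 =-0.20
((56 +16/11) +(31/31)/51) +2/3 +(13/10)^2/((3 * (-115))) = 125021299/2150500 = 58.14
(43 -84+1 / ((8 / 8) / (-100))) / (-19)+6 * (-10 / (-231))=11237 / 1463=7.68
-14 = -14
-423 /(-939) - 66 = -20517 /313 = -65.55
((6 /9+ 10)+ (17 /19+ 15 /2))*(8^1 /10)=4346 /285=15.25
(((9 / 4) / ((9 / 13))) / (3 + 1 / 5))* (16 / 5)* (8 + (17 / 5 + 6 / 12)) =1547 / 40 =38.68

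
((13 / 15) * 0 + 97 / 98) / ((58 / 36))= 873 / 1421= 0.61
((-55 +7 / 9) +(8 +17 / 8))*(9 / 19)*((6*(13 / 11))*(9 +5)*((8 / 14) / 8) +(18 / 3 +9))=-771525 / 1672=-461.44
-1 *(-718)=718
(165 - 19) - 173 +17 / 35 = -928 / 35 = -26.51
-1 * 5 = -5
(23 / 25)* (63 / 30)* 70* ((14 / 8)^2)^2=1268.40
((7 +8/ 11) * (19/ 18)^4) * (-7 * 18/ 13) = -77540995/ 833976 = -92.98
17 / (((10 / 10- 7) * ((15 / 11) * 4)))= -187 / 360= -0.52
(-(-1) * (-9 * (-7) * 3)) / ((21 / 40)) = 360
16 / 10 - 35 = -167 / 5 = -33.40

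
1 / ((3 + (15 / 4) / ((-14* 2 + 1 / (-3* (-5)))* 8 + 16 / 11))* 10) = 73264 / 2185545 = 0.03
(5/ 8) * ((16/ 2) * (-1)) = -5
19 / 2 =9.50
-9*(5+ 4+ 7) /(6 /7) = -168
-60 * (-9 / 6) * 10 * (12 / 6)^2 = 3600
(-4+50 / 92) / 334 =-159 / 15364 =-0.01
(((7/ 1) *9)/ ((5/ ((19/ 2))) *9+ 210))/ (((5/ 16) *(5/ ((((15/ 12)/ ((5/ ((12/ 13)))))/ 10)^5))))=96957/ 78899762500000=0.00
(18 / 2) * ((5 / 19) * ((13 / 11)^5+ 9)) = 26.78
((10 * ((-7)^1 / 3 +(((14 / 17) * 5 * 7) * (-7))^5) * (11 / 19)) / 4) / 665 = -2238136140417318427 / 3075410262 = -727752055.74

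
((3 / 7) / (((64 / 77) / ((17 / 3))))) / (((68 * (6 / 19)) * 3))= 209 / 4608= 0.05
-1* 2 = -2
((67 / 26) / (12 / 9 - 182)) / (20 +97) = -67 / 549588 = -0.00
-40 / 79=-0.51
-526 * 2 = -1052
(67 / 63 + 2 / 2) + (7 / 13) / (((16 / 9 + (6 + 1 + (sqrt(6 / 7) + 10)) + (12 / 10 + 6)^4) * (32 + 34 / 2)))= 2741186769353958505 / 1328418666345096963 - 31640625 * sqrt(42) / 147602074038344107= 2.06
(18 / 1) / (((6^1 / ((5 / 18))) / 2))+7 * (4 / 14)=3.67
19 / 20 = 0.95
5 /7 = 0.71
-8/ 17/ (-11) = 8/ 187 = 0.04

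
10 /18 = 5 /9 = 0.56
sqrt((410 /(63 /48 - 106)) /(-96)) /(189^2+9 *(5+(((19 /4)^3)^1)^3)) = 0.00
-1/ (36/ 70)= -35/ 18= -1.94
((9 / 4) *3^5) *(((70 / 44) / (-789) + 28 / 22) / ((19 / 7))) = 112556871 / 439736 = 255.96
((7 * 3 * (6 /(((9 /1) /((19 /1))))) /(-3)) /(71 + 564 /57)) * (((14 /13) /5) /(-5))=70756 /1498575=0.05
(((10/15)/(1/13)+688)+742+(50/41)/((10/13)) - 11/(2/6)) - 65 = 1342.25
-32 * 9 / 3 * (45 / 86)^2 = -48600 / 1849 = -26.28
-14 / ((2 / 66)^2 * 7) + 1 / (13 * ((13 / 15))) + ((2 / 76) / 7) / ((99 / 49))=-1384666871 / 635778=-2177.91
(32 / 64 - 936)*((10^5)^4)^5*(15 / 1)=-140325000000000000000000000000000000000000000000000000000000000000000000000000000000000000000000000000000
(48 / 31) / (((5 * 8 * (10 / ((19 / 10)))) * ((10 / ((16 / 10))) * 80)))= 57 / 3875000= 0.00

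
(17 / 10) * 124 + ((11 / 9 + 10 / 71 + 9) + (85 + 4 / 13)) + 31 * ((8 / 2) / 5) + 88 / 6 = 14368511 / 41535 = 345.94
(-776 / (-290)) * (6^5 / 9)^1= 335232 / 145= 2311.94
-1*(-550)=550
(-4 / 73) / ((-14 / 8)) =16 / 511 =0.03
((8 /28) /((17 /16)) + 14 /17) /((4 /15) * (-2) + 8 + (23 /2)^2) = 7800 /997577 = 0.01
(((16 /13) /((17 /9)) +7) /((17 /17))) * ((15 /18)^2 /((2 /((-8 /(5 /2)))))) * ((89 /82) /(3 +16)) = -39605 /81549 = -0.49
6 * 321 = 1926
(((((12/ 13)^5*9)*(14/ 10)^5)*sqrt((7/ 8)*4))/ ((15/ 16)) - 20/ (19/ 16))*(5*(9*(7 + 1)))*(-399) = 2419200 - 2883454243504128*sqrt(14)/ 1160290625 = -6879244.40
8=8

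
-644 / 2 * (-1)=322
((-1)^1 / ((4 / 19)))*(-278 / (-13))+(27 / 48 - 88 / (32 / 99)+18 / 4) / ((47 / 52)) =-970729 / 2444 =-397.19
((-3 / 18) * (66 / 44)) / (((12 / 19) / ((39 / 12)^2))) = -3211 / 768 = -4.18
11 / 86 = 0.13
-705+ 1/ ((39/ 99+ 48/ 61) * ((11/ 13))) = -1673406/ 2377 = -704.00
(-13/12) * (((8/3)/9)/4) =-13/162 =-0.08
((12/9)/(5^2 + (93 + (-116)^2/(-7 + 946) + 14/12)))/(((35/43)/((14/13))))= 215344/16295955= 0.01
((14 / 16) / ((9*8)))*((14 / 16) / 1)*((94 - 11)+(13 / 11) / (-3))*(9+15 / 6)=10.10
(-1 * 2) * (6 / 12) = -1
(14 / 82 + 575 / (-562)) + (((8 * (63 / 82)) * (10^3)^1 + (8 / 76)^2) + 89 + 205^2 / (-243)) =6061.56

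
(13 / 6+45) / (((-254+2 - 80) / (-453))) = 42733 / 664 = 64.36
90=90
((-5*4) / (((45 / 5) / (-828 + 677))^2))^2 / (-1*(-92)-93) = -207954240400 / 6561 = -31695509.89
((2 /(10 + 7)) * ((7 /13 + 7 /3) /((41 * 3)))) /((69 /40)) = 8960 /5626881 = 0.00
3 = 3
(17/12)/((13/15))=85/52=1.63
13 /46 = 0.28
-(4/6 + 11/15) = -7/5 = -1.40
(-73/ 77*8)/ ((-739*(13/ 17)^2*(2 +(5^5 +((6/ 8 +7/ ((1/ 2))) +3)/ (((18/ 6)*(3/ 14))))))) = 3037968/ 546059795281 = 0.00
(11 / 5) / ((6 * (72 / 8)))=11 / 270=0.04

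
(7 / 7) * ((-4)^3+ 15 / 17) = -1073 / 17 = -63.12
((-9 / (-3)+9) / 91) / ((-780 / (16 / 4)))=-4 / 5915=-0.00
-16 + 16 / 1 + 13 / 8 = 13 / 8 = 1.62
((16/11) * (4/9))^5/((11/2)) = 2147483648/104608905489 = 0.02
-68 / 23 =-2.96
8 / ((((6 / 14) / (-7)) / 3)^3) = -941192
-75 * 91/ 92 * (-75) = 5563.86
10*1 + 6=16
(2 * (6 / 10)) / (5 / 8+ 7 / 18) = 432 / 365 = 1.18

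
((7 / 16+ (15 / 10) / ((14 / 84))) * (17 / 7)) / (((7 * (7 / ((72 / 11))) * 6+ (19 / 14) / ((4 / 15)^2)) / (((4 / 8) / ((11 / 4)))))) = 30804 / 473099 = 0.07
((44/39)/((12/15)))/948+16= 591607/36972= 16.00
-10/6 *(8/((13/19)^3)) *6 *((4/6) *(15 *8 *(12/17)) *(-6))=3160627200/37349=84624.15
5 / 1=5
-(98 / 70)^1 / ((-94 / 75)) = 105 / 94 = 1.12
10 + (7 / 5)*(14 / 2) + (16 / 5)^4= 77911 / 625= 124.66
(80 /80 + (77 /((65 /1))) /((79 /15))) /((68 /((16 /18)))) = 148 /9243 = 0.02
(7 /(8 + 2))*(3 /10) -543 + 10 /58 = -1573591 /2900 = -542.62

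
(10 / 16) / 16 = 5 / 128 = 0.04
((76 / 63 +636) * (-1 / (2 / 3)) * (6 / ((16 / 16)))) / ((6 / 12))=-80288 / 7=-11469.71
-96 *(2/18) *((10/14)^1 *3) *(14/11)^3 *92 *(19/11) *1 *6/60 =-10963456/14641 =-748.82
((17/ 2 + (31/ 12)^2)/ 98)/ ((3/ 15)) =10925/ 14112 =0.77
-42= -42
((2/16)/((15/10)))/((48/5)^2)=25/27648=0.00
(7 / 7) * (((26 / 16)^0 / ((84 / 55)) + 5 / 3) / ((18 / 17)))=1105 / 504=2.19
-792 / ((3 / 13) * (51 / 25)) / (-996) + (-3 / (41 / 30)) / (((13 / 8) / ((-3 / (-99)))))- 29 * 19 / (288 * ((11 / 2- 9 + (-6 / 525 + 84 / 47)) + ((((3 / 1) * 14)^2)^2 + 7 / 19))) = 146887759178426896115 / 89121507357290131152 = 1.65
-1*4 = -4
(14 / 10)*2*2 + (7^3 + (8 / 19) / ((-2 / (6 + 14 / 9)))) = 296693 / 855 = 347.01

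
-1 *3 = -3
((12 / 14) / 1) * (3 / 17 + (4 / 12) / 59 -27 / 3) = -53066 / 7021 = -7.56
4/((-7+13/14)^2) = 784/7225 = 0.11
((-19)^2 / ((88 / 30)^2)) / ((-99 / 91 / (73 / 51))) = -59953075 / 1086096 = -55.20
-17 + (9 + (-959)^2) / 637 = 908861 / 637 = 1426.78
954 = 954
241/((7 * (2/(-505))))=-121705/14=-8693.21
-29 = -29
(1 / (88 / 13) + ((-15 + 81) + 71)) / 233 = 12069 / 20504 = 0.59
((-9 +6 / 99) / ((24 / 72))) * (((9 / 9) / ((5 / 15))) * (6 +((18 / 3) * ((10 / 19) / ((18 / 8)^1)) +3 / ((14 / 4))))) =-972320 / 1463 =-664.61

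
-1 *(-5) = 5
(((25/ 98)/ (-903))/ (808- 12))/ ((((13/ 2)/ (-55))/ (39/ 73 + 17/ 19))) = 1362625/ 317531427486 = 0.00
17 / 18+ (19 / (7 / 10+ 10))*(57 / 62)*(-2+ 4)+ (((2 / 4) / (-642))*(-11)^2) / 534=89469373 / 21255336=4.21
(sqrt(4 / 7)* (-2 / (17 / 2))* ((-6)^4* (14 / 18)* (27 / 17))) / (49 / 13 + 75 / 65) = -6318* sqrt(7) / 289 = -57.84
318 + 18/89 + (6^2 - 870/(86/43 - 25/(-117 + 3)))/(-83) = 602708088/1868911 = 322.49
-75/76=-0.99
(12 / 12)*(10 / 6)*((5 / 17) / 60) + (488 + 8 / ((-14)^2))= 14635613 / 29988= 488.05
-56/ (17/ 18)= -1008/ 17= -59.29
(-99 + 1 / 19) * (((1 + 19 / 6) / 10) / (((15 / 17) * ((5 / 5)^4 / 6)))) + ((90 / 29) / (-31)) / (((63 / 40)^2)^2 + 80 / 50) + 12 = -272958259802944 / 1017120308523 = -268.36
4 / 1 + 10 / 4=13 / 2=6.50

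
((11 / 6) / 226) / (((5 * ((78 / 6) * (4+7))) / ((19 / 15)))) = 19 / 1322100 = 0.00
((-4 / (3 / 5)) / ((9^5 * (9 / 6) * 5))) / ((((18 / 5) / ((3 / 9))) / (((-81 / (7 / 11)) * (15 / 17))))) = 0.00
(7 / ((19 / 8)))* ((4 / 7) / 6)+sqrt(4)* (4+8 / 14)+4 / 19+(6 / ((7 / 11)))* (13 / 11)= 20.78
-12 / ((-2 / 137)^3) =7714059 / 2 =3857029.50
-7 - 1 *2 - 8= -17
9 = 9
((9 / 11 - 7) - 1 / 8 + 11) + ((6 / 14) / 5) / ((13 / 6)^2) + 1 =2972919 / 520520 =5.71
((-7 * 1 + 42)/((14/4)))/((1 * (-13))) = -10/13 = -0.77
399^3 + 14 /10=63521200.40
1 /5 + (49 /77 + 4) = 266 /55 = 4.84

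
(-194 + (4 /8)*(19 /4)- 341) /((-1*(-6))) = -4261 /48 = -88.77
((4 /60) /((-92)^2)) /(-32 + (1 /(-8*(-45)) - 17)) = -3 /18662062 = -0.00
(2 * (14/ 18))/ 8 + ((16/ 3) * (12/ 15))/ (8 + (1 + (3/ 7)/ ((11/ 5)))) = 777/ 1180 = 0.66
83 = 83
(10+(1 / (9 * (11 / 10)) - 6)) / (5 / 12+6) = 232 / 363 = 0.64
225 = 225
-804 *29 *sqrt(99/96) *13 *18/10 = -681993 *sqrt(66)/10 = -554053.73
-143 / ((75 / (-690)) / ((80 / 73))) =105248 / 73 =1441.75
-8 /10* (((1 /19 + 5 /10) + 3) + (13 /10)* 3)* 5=-2832 /95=-29.81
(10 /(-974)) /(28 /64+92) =-80 /720273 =-0.00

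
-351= -351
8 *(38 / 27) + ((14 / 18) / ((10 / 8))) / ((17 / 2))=26008 / 2295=11.33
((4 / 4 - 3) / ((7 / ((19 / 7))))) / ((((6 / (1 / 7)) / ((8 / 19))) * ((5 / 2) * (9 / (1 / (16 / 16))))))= -0.00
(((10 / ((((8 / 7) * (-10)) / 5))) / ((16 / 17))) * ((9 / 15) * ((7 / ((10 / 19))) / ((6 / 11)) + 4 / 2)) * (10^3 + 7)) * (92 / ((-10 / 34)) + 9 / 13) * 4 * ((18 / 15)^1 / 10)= 11545066285179 / 1040000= 11101025.27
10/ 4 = 5/ 2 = 2.50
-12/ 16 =-3/ 4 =-0.75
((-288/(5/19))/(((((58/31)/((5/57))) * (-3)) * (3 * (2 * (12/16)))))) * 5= 4960/261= 19.00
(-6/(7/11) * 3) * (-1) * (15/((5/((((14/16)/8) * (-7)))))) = -64.97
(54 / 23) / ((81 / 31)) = 62 / 69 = 0.90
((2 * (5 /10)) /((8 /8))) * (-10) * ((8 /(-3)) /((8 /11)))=110 /3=36.67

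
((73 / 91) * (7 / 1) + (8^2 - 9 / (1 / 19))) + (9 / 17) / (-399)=-2980037 / 29393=-101.39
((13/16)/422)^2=169/45589504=0.00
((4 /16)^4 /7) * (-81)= -81 /1792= -0.05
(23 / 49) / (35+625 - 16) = 1 / 1372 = 0.00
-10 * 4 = -40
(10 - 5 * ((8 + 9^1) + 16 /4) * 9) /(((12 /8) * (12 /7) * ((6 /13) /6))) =-85085 /18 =-4726.94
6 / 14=0.43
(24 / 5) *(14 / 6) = 56 / 5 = 11.20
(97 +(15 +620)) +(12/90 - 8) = 10862/15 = 724.13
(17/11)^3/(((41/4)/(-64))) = -1257728/54571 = -23.05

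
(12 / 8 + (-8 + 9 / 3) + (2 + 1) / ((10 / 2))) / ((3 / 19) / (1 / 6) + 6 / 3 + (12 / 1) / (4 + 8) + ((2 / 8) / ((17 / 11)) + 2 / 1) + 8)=-18734 / 91145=-0.21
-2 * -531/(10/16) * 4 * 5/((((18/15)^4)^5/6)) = 5626678466796875/1057916215296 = 5318.64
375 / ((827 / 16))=6000 / 827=7.26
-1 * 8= -8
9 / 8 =1.12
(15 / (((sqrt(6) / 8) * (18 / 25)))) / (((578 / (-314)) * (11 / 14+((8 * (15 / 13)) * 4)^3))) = -1207251500 * sqrt(6) / 4027159946367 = -0.00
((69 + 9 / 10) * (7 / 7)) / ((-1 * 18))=-233 / 60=-3.88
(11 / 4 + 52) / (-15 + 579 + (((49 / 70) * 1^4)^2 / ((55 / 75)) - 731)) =-12045 / 36593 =-0.33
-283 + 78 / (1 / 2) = -127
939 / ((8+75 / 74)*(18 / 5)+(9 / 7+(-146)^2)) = 1216005 / 27647906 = 0.04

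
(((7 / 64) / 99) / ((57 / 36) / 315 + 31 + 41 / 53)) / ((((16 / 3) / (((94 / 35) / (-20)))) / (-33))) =470799 / 16298309120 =0.00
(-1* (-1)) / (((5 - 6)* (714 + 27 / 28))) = -28 / 20019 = -0.00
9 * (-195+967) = 6948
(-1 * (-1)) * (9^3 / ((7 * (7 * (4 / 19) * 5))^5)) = 1805076171 / 903920796800000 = 0.00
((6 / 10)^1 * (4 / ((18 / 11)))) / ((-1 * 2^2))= -11 / 30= -0.37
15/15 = 1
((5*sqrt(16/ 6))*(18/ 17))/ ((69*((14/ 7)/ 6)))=60*sqrt(6)/ 391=0.38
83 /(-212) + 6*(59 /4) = 18679 /212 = 88.11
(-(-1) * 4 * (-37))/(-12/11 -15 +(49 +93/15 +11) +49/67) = -545380/187347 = -2.91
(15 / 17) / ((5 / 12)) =36 / 17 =2.12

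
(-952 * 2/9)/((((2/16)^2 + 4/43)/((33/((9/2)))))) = -115275776/8073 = -14279.17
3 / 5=0.60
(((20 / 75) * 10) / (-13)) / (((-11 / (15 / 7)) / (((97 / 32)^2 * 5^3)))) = 5880625 / 128128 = 45.90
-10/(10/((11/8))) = -1.38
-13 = -13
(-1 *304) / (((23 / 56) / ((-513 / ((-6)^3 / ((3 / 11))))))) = -121296 / 253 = -479.43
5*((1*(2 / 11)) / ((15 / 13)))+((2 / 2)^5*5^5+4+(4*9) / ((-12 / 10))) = 3099.79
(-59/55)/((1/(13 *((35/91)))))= -59/11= -5.36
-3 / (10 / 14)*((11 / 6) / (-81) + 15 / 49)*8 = -27004 / 2835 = -9.53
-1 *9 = -9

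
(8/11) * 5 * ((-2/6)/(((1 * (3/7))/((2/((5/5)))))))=-560/99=-5.66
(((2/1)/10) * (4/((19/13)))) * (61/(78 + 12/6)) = 793/1900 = 0.42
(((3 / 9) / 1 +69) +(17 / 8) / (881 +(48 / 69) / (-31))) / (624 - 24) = 0.12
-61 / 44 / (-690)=61 / 30360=0.00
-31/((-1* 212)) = 31/212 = 0.15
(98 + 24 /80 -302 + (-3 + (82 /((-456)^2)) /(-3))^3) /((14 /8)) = -5000219547548309467 /37929126941614080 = -131.83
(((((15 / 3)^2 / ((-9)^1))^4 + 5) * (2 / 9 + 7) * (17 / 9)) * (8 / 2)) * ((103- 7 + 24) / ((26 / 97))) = 279294428000 / 177147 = 1576625.22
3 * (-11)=-33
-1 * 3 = -3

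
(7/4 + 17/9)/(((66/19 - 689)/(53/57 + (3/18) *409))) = -1031887/2813400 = -0.37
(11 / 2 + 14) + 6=51 / 2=25.50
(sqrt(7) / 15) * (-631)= -631 * sqrt(7) / 15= -111.30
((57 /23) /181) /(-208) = -57 /865904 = -0.00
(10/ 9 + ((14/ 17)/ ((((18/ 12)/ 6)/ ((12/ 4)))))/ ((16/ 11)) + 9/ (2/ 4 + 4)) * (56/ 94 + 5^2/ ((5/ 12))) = 4316144/ 7191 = 600.21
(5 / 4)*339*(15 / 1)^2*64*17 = 103734000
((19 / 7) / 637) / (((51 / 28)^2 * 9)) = 304 / 2130219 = 0.00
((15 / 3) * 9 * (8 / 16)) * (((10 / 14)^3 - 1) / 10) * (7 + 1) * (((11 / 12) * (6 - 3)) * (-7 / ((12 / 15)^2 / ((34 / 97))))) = 4586175 / 38024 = 120.61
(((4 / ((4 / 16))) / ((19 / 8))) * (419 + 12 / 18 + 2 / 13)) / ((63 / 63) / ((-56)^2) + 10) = 282.82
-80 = -80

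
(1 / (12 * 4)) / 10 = 1 / 480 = 0.00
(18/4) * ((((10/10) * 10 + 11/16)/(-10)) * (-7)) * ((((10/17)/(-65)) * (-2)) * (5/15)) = 3591/17680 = 0.20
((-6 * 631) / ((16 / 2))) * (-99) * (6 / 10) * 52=7308873 / 5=1461774.60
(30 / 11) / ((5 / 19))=114 / 11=10.36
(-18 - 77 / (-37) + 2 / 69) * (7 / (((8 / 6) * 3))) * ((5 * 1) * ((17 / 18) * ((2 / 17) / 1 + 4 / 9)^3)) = -112887616415 / 4840817337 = -23.32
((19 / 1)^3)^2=47045881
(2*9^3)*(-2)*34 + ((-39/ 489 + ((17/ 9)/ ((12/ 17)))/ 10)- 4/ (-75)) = -87266336521/ 880200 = -99143.76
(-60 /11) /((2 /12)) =-360 /11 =-32.73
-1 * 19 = -19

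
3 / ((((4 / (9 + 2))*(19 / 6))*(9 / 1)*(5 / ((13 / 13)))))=11 / 190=0.06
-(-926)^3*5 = 3970113880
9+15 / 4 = 51 / 4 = 12.75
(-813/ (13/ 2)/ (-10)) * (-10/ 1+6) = -50.03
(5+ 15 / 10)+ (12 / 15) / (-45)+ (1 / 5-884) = -394793 / 450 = -877.32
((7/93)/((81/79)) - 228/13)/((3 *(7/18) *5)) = -684134/228501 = -2.99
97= 97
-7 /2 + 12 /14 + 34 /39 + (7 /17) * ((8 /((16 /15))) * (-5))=-79882 /4641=-17.21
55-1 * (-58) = 113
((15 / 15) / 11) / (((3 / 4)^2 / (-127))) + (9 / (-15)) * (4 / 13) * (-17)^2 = -475412 / 6435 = -73.88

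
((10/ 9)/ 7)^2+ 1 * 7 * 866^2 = 5249692.03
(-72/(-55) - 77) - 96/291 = -405571/5335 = -76.02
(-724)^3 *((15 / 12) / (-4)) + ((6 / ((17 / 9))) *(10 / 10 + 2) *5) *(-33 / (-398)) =401206289425 / 3383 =118594823.95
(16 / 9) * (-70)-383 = -507.44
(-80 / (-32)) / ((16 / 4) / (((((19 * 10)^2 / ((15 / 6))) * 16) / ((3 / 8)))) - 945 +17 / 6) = -3465600 / 1306069111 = -0.00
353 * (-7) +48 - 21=-2444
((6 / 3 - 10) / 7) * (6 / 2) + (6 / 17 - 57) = -7149 / 119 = -60.08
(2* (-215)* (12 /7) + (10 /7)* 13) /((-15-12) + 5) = 2515 /77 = 32.66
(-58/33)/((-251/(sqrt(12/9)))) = 116 * sqrt(3)/24849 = 0.01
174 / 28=87 / 14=6.21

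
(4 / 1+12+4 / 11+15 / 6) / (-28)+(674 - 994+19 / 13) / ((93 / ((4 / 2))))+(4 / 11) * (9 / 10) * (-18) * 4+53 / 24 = -26884601 / 930930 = -28.88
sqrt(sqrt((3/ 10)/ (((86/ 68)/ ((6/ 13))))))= 2795^(3/ 4) *sqrt(3) *34^(1/ 4)/ 2795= 0.58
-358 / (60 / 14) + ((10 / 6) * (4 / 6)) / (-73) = -274457 / 3285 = -83.55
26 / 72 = 13 / 36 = 0.36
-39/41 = -0.95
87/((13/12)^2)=12528/169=74.13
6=6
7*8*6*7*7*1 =16464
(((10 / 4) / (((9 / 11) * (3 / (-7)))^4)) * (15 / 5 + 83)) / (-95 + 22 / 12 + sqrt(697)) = -8449736465170 / 50910099183 - 30231615260 * sqrt(697) / 16970033061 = -213.01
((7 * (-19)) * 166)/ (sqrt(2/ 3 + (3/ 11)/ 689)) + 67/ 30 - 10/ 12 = -27030.49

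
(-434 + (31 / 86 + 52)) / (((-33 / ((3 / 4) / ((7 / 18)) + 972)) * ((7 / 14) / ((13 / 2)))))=1939228785 / 13244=146423.19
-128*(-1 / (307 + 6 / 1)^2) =128 / 97969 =0.00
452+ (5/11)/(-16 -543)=2779343/6149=452.00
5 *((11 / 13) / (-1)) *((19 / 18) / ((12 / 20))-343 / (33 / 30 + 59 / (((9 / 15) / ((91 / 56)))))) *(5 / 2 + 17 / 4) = 21366125 / 2007928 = 10.64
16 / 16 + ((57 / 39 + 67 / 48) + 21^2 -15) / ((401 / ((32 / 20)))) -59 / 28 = 1322453 / 2189460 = 0.60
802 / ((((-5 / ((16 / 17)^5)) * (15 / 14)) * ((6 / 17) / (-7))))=41206939648 / 18792225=2192.77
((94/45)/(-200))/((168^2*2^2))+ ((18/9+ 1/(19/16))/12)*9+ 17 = 184669631107/9652608000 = 19.13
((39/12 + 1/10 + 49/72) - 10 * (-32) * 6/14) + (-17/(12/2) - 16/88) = 138.16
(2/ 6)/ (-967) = -1/ 2901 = -0.00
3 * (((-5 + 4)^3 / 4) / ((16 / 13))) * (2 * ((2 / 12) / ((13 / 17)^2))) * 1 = -289 / 832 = -0.35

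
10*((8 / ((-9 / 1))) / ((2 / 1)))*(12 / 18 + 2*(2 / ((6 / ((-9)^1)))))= 640 / 27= 23.70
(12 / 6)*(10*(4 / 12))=20 / 3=6.67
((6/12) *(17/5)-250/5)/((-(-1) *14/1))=-3.45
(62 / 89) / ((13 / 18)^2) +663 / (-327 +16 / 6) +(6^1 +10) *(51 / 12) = 984801799 / 14634893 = 67.29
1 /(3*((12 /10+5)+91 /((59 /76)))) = 295 /109227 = 0.00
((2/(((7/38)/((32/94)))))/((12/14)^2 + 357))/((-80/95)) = -10108/823863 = -0.01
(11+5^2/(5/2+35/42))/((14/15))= 555/28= 19.82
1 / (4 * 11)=1 / 44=0.02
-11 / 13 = -0.85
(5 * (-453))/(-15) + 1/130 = 19631/130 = 151.01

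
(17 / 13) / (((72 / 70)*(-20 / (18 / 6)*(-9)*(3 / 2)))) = 119 / 8424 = 0.01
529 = 529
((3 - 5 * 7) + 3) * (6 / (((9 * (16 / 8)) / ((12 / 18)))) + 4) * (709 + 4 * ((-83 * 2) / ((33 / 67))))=23242282 / 297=78256.84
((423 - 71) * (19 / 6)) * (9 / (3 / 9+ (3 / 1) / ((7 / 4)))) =210672 / 43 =4899.35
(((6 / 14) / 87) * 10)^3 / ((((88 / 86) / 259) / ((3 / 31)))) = 0.00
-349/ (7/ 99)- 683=-39332/ 7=-5618.86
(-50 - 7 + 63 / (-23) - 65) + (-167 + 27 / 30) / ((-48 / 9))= -344431 / 3680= -93.60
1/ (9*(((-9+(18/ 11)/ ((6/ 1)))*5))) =-0.00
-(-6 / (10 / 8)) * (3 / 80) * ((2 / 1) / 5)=9 / 125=0.07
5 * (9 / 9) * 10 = 50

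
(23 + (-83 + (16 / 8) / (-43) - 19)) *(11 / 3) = -12463 / 43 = -289.84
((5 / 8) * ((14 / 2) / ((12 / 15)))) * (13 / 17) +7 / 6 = 8729 / 1632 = 5.35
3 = 3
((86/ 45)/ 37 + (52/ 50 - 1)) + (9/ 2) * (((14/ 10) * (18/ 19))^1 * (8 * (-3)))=-22642823/ 158175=-143.15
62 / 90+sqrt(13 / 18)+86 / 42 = sqrt(26) / 6+862 / 315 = 3.59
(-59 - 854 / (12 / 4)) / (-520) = 0.66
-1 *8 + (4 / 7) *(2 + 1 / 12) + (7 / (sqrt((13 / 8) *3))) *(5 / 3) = -143 / 21 + 70 *sqrt(78) / 117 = -1.53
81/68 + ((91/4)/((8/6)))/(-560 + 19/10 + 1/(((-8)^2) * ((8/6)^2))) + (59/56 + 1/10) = 31475909147/13601352520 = 2.31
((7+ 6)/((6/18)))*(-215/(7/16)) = -134160/7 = -19165.71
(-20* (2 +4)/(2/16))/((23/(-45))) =43200/23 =1878.26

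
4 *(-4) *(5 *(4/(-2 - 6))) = 40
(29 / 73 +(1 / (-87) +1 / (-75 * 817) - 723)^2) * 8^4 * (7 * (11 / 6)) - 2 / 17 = 11964156448326953369487038 / 435403491880625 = 27478319929.52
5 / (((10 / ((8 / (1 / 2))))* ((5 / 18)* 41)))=144 / 205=0.70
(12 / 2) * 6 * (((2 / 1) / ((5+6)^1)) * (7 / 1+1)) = 576 / 11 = 52.36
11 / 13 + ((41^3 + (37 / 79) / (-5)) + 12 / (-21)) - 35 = 68886.18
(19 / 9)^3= 6859 / 729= 9.41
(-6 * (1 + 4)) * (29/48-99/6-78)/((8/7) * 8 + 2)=157745/624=252.80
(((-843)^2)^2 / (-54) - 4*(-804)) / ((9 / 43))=-268098007211 / 6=-44683001201.83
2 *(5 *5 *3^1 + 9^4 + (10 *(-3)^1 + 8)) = 13228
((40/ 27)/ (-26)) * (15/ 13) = -100/ 1521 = -0.07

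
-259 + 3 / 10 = -2587 / 10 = -258.70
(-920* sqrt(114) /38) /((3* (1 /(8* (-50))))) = 184000* sqrt(114) /57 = 34466.36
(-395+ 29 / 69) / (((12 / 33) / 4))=-299486 / 69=-4340.38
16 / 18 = 8 / 9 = 0.89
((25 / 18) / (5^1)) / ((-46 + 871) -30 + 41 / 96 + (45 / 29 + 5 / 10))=2320 / 6660543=0.00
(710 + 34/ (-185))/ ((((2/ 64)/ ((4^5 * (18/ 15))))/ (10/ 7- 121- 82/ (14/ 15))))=-37487410937856/ 6475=-5789561534.80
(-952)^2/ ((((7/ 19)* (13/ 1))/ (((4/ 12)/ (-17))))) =-144704/ 39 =-3710.36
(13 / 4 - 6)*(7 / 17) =-77 / 68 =-1.13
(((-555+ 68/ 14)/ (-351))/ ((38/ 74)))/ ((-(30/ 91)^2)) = -12966317/ 461700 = -28.08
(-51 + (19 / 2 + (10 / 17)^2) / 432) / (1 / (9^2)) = -38186415 / 9248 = -4129.15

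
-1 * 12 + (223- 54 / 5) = 1001 / 5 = 200.20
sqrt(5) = 2.24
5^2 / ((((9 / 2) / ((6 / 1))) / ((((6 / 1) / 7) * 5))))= 1000 / 7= 142.86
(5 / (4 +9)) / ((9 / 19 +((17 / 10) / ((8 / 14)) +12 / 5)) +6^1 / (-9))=2280 / 30719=0.07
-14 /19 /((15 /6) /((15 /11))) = -84 /209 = -0.40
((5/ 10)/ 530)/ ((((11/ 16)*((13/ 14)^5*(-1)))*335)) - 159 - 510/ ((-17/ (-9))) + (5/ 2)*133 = -69977345389817/ 725153793650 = -96.50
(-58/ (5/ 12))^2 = 484416/ 25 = 19376.64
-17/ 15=-1.13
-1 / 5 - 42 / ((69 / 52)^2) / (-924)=-45611 / 261855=-0.17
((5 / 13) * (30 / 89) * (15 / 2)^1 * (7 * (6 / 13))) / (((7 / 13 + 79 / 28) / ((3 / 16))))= 496125 / 2830022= 0.18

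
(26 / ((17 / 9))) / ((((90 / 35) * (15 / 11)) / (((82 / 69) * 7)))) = 32.66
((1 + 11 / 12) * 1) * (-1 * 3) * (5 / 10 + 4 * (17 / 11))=-3381 / 88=-38.42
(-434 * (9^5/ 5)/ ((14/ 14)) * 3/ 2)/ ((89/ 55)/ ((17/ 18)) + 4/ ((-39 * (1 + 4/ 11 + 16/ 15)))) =-37473380013069/ 8145526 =-4600486.21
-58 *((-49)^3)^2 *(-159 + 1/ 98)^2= -40585693674190469/ 2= -20292846837095234.50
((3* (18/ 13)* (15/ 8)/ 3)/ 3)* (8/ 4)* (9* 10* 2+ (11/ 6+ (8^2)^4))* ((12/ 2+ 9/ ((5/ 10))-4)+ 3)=34729213515/ 52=667869490.67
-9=-9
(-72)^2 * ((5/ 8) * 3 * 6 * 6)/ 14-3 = 174939/ 7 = 24991.29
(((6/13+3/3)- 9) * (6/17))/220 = -147/12155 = -0.01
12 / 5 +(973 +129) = 5522 / 5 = 1104.40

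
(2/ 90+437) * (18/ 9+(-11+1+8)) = 0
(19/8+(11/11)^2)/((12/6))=27/16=1.69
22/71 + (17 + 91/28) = 5839/284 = 20.56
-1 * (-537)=537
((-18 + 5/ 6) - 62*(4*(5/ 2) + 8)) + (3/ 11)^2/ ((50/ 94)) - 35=-21199687/ 18150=-1168.03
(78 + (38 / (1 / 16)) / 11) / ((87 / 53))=77698 / 957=81.19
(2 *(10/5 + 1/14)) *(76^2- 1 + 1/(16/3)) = 2679687/112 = 23925.78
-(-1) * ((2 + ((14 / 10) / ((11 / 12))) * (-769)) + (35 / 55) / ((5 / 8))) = -12886 / 11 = -1171.45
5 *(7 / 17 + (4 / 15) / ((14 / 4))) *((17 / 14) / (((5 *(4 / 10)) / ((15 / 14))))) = 1.59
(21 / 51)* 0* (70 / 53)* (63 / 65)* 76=0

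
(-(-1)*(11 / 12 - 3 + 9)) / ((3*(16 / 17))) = 1411 / 576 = 2.45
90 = 90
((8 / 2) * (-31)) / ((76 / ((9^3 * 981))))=-22169619 / 19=-1166822.05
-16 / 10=-8 / 5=-1.60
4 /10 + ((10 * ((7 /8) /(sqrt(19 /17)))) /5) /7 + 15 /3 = sqrt(323) /76 + 27 /5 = 5.64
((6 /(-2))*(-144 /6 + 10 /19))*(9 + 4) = 17394 /19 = 915.47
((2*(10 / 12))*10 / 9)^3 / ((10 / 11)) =6.99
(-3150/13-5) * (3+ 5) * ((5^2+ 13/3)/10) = -226336/39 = -5803.49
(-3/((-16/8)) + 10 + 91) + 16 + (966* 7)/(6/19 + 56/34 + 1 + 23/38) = 9282789/4610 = 2013.62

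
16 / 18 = 8 / 9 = 0.89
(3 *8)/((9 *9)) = 8/27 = 0.30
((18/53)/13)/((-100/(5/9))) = -1/6890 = -0.00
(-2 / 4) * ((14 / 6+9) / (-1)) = 17 / 3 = 5.67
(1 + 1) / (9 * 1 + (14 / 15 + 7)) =15 / 127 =0.12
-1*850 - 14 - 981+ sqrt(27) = -1845+ 3*sqrt(3) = -1839.80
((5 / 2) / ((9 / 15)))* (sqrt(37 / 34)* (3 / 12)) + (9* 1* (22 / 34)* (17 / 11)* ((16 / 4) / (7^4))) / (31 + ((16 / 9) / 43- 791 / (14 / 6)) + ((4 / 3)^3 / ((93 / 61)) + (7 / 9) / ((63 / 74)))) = -647838 / 13199379851 + 25* sqrt(1258) / 816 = 1.09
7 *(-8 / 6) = -28 / 3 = -9.33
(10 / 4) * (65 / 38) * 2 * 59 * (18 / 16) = 172575 / 304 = 567.68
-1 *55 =-55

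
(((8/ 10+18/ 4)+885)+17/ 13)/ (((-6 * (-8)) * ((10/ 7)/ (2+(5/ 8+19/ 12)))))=81947663/ 1497600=54.72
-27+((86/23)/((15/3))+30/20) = -5693/230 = -24.75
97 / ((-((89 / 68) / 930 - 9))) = 10.78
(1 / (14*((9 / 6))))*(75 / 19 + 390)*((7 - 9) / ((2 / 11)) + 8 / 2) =-2495 / 19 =-131.32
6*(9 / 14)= 27 / 7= 3.86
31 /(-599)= -31 /599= -0.05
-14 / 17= -0.82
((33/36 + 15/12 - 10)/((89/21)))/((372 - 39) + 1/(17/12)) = -5593/1009794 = -0.01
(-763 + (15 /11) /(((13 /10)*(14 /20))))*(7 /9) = -762263 /1287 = -592.28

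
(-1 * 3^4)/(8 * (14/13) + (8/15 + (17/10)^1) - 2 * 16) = 31590/8249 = 3.83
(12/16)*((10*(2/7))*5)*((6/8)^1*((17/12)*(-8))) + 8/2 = -1219/14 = -87.07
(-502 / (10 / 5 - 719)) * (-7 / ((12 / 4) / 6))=-9.80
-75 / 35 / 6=-5 / 14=-0.36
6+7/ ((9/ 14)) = 16.89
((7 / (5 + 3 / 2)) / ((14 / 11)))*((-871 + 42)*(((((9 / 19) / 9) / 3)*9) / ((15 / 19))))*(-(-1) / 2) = -9119 / 130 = -70.15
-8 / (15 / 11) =-88 / 15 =-5.87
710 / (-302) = -355 / 151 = -2.35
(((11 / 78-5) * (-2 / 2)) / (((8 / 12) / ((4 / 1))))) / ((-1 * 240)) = -379 / 3120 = -0.12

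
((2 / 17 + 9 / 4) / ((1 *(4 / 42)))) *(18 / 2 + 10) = 64239 / 136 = 472.35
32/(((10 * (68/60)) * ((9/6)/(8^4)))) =131072/17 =7710.12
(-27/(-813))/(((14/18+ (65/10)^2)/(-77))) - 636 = -267004392/419779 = -636.06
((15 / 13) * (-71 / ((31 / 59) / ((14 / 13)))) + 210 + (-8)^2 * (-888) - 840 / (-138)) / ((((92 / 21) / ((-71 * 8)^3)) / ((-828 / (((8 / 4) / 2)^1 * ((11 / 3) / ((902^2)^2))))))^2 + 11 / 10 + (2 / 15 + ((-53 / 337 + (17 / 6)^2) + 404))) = -450737658448195273033421662103013501982603382349040189440 / 3279128492811289374873720669041745502169309582942935813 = -137.46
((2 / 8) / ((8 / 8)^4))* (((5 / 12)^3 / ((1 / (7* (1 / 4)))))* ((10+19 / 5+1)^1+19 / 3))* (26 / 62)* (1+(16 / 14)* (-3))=-1751425 / 2571264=-0.68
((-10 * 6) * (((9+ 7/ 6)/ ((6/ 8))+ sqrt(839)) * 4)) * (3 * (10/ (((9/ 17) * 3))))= -13600 * sqrt(839)/ 3 - 1659200/ 27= -192762.10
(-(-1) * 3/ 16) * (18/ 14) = 27/ 112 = 0.24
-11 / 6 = -1.83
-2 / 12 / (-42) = 1 / 252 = 0.00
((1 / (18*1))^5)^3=1 / 6746640616477458432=0.00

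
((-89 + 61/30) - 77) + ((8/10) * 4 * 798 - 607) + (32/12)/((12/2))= 160477/90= 1783.08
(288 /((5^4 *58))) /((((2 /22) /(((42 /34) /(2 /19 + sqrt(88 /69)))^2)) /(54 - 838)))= -27320765423789376 /324680615718125 + 129595442030208 *sqrt(1518) /324680615718125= -68.60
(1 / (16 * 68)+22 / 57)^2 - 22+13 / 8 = -77786265167 / 3845984256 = -20.23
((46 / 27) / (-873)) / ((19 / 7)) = -322 / 447849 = -0.00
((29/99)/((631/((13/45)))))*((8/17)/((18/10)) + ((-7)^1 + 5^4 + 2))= 7155460/86019813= 0.08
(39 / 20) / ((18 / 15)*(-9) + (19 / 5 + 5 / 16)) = -156 / 535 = -0.29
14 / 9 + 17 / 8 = 3.68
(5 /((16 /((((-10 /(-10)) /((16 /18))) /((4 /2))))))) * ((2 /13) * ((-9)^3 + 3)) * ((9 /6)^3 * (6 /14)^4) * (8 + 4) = -107173935 /3995264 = -26.83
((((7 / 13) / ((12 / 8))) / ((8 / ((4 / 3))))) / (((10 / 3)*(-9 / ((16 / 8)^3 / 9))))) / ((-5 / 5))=28 / 15795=0.00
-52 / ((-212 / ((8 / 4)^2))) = 52 / 53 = 0.98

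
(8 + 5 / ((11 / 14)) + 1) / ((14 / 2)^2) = 169 / 539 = 0.31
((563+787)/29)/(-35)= -270/203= -1.33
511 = 511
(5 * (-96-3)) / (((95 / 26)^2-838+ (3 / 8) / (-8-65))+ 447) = 16284840 / 12424331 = 1.31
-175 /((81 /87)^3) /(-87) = 147175 /59049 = 2.49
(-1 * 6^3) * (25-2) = -4968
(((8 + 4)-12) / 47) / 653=0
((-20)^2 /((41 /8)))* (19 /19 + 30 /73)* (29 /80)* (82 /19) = 238960 /1387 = 172.29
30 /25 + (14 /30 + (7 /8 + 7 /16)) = 143 /48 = 2.98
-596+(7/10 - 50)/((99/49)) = -614197/990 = -620.40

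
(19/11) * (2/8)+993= 43711/44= 993.43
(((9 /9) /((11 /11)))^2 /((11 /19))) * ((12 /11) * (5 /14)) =570 /847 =0.67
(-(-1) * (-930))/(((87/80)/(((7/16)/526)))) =-5425/7627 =-0.71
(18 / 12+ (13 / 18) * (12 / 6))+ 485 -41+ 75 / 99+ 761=239323 / 198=1208.70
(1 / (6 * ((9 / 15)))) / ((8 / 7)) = 35 / 144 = 0.24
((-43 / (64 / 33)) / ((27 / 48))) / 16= -2.46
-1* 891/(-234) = 99/26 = 3.81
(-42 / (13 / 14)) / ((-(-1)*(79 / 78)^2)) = -275184 / 6241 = -44.09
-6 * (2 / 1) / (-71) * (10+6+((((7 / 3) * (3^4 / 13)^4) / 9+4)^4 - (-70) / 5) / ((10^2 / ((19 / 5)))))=921010958544275139835454482743 / 5905572406500721088875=155956255.41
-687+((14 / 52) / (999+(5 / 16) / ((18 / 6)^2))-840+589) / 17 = -22311401986 / 31793281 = -701.76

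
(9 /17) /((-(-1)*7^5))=9 /285719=0.00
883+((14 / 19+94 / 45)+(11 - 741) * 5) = -2363369 / 855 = -2764.17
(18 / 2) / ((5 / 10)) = 18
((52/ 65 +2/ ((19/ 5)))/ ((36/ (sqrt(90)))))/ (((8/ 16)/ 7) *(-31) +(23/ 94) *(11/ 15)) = -20727 *sqrt(10)/ 381596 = -0.17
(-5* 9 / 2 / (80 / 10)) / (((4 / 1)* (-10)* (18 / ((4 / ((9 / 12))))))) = 0.02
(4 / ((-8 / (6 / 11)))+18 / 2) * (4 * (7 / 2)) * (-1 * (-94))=126336 / 11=11485.09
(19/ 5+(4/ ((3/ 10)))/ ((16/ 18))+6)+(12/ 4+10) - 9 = 144/ 5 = 28.80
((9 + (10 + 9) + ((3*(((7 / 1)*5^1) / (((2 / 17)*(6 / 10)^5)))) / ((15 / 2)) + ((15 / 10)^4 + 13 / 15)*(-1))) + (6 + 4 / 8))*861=1342230.66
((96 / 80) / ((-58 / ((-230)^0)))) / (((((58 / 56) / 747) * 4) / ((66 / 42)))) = -24651 / 4205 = -5.86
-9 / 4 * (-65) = 585 / 4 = 146.25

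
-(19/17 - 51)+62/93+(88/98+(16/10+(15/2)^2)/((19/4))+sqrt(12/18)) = sqrt(6)/3+15105113/237405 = 64.44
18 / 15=6 / 5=1.20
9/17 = 0.53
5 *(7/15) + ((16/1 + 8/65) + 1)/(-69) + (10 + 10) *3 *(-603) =-162257948/4485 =-36177.91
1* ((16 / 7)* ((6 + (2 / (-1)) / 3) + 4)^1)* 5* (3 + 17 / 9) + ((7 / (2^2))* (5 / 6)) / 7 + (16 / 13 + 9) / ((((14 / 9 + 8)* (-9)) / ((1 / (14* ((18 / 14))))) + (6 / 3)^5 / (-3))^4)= 12506029370488848433 / 23972155513383168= 521.69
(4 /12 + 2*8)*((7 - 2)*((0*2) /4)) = 0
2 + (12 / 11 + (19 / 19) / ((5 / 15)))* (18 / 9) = 112 / 11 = 10.18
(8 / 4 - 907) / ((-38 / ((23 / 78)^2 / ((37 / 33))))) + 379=380.85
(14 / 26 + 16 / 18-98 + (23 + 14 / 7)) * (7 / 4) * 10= -146545 / 117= -1252.52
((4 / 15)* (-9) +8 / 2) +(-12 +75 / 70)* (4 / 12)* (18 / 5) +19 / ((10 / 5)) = -141 / 70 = -2.01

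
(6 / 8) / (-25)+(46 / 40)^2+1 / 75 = 1567 / 1200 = 1.31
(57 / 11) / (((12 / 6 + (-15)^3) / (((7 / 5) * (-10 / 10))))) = 399 / 185515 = 0.00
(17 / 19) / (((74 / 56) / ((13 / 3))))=6188 / 2109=2.93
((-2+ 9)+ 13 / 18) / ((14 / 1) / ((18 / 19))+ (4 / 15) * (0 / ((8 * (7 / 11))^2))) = 139 / 266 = 0.52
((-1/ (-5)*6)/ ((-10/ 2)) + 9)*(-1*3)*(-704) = 462528/ 25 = 18501.12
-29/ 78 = -0.37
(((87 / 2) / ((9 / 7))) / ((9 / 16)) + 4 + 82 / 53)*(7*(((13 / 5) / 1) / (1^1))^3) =289155958 / 35775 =8082.63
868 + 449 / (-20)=16911 / 20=845.55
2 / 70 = 1 / 35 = 0.03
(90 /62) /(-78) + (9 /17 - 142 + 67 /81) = -156115451 /1109862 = -140.66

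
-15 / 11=-1.36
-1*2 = -2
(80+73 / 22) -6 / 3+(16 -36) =1349 / 22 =61.32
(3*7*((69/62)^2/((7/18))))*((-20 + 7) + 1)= -771282/961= -802.58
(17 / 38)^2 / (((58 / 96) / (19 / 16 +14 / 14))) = 30345 / 41876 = 0.72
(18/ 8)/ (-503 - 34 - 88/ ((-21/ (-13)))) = -189/ 49684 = -0.00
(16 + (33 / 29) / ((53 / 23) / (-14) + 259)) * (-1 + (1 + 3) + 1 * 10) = 502875178 / 2417005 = 208.06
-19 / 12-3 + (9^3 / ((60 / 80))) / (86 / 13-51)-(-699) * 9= 43375517 / 6924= 6264.52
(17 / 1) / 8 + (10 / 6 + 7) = 10.79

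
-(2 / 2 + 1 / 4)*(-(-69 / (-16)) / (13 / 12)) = 1035 / 208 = 4.98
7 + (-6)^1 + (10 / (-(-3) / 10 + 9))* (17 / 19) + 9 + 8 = 33506 / 1767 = 18.96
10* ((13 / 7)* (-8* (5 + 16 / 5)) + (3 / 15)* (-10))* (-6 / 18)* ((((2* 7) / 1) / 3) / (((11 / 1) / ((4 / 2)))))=3152 / 9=350.22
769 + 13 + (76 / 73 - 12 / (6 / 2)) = 56870 / 73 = 779.04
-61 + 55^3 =166314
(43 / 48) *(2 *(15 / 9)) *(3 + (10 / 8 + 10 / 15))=12685 / 864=14.68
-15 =-15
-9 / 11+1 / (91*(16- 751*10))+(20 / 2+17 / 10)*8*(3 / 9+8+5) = 9355726915 / 7501494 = 1247.18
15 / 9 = 5 / 3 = 1.67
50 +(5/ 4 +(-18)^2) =1501/ 4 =375.25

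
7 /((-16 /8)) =-7 /2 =-3.50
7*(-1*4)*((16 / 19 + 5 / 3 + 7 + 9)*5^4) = -18462500 / 57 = -323903.51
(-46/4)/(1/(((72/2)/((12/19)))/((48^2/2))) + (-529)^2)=-437/10634726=-0.00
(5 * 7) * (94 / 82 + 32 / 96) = 6370 / 123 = 51.79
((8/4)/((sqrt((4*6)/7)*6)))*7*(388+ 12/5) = 3416*sqrt(42)/45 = 491.96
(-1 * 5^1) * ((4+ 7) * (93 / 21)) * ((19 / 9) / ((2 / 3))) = -32395 / 42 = -771.31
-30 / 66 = -5 / 11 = -0.45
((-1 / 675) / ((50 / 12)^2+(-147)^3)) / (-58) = -2 / 248720391525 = -0.00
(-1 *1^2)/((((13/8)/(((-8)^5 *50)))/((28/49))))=52428800/91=576140.66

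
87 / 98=0.89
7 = 7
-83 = -83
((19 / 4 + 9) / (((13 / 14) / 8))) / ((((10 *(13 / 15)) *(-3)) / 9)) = -6930 / 169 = -41.01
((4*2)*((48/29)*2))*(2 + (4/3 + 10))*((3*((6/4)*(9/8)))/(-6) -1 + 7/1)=52800/29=1820.69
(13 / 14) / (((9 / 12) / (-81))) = -702 / 7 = -100.29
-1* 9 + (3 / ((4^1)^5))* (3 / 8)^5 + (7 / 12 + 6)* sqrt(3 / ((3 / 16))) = 1744832651 / 100663296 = 17.33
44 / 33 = 4 / 3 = 1.33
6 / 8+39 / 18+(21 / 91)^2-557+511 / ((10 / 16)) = 2672599 / 10140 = 263.57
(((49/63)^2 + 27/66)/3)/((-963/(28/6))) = -0.00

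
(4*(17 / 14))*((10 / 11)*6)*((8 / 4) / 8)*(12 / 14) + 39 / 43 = 152601 / 23177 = 6.58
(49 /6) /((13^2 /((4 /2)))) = 49 /507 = 0.10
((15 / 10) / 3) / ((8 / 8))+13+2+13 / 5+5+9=321 / 10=32.10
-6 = -6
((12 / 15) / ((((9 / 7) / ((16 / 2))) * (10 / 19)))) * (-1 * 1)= -2128 / 225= -9.46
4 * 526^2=1106704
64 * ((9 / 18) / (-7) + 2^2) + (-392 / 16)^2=23847 / 28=851.68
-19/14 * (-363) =6897/14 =492.64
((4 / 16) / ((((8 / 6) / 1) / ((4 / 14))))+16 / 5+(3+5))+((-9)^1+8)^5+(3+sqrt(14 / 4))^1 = sqrt(14) / 2+3711 / 280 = 15.12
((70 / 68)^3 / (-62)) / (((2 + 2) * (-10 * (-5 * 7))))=-245 / 19494784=-0.00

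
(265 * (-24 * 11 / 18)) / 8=-2915 / 6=-485.83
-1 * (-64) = 64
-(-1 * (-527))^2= -277729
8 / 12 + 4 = 4.67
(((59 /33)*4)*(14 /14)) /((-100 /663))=-13039 /275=-47.41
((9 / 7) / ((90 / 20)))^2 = 4 / 49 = 0.08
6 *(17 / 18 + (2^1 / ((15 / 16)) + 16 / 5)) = 113 / 3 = 37.67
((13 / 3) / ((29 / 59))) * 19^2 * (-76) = -21043412 / 87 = -241878.30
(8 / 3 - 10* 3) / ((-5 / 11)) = 902 / 15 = 60.13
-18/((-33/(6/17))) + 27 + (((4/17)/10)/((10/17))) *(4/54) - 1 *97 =-8811076/126225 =-69.80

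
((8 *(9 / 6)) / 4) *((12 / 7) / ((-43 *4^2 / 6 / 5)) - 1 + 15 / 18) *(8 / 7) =-1744 / 2107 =-0.83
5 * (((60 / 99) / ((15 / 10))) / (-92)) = -50 / 2277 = -0.02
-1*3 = -3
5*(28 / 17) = 140 / 17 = 8.24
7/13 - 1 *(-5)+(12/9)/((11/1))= 2428/429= 5.66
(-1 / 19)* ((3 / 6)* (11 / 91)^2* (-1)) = 121 / 314678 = 0.00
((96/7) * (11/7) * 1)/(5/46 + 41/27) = 1311552/99029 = 13.24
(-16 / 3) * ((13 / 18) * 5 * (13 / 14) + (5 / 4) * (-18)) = 19300 / 189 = 102.12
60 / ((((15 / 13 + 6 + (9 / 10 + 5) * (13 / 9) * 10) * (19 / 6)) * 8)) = 0.03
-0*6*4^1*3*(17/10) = 0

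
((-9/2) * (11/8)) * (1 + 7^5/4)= -1664289/64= -26004.52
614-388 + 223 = 449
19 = 19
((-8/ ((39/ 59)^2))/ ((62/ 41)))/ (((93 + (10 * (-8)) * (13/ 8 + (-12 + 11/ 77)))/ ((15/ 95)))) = -0.00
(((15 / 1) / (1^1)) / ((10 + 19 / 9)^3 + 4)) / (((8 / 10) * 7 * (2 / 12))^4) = 110716875 / 9972371024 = 0.01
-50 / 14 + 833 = 829.43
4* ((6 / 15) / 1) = 8 / 5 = 1.60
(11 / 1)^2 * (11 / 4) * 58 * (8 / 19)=154396 / 19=8126.11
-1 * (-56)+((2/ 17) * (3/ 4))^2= 64745/ 1156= 56.01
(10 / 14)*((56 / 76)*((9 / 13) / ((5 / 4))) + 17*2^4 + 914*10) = 6723.15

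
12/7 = 1.71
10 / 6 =5 / 3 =1.67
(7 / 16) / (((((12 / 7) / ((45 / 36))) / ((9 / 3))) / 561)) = 137445 / 256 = 536.89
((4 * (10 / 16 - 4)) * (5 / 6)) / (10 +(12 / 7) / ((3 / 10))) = -63 / 88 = -0.72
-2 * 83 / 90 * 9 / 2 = -83 / 10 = -8.30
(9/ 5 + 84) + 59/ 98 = 42337/ 490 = 86.40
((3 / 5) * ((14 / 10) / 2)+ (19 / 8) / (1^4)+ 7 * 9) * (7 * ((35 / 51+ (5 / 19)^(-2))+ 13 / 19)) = 35280108017 / 4845000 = 7281.76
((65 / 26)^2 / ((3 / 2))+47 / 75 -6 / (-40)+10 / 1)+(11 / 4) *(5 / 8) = 39989 / 2400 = 16.66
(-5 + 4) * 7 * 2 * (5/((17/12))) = -840/17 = -49.41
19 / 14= 1.36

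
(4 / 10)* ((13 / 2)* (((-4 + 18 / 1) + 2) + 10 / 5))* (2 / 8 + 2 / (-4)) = -117 / 10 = -11.70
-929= -929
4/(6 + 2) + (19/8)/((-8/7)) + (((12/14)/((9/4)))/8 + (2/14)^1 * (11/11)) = -1865/1344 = -1.39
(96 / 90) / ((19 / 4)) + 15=4339 / 285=15.22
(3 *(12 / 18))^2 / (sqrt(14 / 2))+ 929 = 4 *sqrt(7) / 7+ 929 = 930.51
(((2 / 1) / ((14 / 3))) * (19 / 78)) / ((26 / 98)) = 133 / 338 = 0.39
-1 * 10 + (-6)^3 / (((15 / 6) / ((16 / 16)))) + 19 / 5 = -463 / 5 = -92.60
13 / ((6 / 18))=39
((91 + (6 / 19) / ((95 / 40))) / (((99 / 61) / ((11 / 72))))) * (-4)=-2006839 / 58482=-34.32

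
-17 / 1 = -17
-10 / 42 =-5 / 21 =-0.24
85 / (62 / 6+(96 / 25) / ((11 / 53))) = 70125 / 23789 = 2.95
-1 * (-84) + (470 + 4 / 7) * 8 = 26940 / 7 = 3848.57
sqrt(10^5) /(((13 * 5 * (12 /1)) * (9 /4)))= 20 * sqrt(10) /351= 0.18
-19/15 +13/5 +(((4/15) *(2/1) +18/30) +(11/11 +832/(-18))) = -1924/45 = -42.76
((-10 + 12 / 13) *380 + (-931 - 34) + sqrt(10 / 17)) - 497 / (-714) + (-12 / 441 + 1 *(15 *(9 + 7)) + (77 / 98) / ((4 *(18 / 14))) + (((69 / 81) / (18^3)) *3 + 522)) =-1037716750633 / 284196276 + sqrt(170) / 17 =-3650.64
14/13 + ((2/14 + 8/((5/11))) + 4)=10383/455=22.82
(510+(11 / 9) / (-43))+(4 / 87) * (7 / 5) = 28620667 / 56115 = 510.04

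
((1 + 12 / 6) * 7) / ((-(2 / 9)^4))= -137781 / 16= -8611.31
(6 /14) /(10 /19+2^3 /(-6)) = -171 /322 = -0.53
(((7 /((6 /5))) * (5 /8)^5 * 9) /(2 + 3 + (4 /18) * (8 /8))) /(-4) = -2953125 /12320768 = -0.24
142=142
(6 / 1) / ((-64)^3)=-3 / 131072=-0.00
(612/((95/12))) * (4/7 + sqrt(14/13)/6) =1224 * sqrt(182)/1235 + 29376/665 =57.55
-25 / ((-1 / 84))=2100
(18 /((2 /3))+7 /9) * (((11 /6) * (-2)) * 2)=-5500 /27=-203.70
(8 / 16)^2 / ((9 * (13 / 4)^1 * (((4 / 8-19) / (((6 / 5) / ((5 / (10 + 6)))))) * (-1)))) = 64 / 36075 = 0.00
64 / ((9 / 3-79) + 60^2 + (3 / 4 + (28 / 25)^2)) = 160000 / 8815011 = 0.02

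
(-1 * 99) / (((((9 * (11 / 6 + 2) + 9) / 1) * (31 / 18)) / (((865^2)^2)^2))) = -372344806261561295714062500 / 899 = -414176647676931363419424.40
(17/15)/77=17/1155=0.01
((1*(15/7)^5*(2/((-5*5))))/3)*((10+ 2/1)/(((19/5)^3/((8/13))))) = -243000000/1498629769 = -0.16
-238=-238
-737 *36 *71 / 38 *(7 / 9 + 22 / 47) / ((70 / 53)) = -46761.97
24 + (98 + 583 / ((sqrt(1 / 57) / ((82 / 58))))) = 122 + 23903* sqrt(57) / 29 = 6344.89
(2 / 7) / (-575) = -0.00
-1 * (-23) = 23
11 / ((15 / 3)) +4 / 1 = 31 / 5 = 6.20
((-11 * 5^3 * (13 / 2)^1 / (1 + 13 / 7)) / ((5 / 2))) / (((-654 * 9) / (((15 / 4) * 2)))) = 25025 / 15696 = 1.59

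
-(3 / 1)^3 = -27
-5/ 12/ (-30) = 1/ 72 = 0.01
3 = 3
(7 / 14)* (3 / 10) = 3 / 20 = 0.15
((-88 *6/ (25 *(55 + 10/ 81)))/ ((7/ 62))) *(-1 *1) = 2651616/ 781375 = 3.39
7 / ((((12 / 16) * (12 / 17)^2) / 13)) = 243.51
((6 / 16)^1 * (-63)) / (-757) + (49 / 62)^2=3816743 / 5819816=0.66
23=23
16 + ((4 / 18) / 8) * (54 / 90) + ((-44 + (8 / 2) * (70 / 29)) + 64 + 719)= 1330529 / 1740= 764.67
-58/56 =-29/28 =-1.04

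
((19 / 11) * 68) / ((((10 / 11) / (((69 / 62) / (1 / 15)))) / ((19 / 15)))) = 423453 / 155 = 2731.95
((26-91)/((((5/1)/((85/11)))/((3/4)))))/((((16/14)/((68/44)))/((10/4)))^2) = -1173592875/1362944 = -861.07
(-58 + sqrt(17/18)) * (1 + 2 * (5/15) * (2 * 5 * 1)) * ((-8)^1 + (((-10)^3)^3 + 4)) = 1334000005336/3 - 11500000046 * sqrt(34)/9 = 437216007661.01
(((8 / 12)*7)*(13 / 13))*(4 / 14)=4 / 3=1.33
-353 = -353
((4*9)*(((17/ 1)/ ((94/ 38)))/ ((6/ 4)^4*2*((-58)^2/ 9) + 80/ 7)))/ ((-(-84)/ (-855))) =-0.66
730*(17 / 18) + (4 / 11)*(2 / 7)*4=478073 / 693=689.86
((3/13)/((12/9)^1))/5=9/260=0.03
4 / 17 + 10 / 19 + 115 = 37391 / 323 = 115.76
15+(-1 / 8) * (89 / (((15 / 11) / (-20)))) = 178.17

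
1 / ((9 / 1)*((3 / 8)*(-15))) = -0.02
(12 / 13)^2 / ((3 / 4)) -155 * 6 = -156978 / 169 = -928.86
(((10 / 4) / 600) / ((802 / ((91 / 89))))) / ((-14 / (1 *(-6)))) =13 / 5710240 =0.00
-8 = -8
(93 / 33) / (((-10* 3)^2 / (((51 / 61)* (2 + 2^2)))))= 527 / 33550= 0.02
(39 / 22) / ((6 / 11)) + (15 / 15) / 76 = 62 / 19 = 3.26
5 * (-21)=-105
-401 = -401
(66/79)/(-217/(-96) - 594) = -6336/4487753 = -0.00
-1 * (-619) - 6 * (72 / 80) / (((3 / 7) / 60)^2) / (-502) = 208289 / 251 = 829.84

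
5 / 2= 2.50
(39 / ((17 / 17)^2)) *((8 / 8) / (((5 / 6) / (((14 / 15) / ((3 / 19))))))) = 6916 / 25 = 276.64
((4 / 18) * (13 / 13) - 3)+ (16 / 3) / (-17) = -3.09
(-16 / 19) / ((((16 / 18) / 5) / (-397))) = 35730 / 19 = 1880.53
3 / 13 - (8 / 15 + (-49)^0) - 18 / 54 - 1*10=-2269 / 195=-11.64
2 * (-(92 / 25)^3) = -1557376 / 15625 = -99.67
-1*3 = -3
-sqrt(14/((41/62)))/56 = -sqrt(8897)/1148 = -0.08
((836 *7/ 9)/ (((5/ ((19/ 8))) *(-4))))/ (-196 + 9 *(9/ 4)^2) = 55594/ 108315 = 0.51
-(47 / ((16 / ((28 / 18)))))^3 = -35611289 / 373248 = -95.41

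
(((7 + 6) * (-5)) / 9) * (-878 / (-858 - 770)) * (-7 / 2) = 199745 / 14652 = 13.63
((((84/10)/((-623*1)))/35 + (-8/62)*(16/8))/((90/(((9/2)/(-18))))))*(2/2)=62393/86908500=0.00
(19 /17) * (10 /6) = 95 /51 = 1.86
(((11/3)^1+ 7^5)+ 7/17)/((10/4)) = 342946/51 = 6724.43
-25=-25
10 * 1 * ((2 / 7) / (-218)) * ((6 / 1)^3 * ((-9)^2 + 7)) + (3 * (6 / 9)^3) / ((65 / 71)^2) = -7197021736 / 29013075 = -248.06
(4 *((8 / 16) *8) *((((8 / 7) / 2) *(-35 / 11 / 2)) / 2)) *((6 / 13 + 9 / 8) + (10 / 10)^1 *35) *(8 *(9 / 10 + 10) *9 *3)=-89584920 / 143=-626467.97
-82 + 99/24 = -623/8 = -77.88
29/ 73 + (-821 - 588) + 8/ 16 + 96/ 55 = -1406.36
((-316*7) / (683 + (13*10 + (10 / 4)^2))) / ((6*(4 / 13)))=-14378 / 9831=-1.46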